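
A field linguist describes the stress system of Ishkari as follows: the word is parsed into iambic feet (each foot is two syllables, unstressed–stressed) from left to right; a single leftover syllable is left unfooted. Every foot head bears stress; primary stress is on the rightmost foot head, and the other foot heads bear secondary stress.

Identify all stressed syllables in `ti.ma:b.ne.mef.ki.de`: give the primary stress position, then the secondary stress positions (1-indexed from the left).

Parse left to right into iambic (σˈσ) feet: (ti.ˈma:b) (ne.ˈmef) (ki.ˈde).
Foot heads (stressed positions): 2, 4, 6.
End Rule Rightmost: primary stress on the rightmost head = syllable 6.
Secondary stress on 2, 4: ti.ˌma:b.ne.ˌmef.ki.ˈde.

primary 6, secondary 2, 4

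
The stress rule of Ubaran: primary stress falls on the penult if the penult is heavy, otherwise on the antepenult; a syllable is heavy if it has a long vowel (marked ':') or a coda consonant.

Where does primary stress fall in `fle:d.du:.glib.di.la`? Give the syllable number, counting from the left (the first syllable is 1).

Weights: 3 glib H, 4 di L, 5 la L.
The penult (syllable 4, di) is light, so stress falls on the antepenult (syllable 3, glib).
Primary stress: syllable 3 → fle:d.du:.ˈglib.di.la.

3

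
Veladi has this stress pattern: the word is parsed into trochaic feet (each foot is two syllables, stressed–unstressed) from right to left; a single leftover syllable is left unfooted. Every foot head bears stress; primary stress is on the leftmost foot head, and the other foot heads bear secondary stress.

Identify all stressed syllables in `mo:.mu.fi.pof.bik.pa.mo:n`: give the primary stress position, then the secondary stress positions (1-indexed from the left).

primary 2, secondary 4, 6

Parse right to left into trochaic (ˈσσ) feet: mo: (ˈmu.fi) (ˈpof.bik) (ˈpa.mo:n). Syllable 1 is left unfooted.
Foot heads (stressed positions): 2, 4, 6.
End Rule Leftmost: primary stress on the leftmost head = syllable 2.
Secondary stress on 4, 6: mo:.ˈmu.fi.ˌpof.bik.ˌpa.mo:n.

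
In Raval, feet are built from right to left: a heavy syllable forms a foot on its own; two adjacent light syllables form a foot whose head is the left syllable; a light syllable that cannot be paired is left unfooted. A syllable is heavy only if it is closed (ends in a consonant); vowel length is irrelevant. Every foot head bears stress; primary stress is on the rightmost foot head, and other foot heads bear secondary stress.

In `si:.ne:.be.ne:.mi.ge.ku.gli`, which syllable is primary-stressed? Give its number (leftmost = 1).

Weights: 1 si: L, 2 ne: L, 3 be L, 4 ne: L, 5 mi L, 6 ge L, 7 ku L, 8 gli L.
Parse right to left (heavy = foot alone; LL = one foot; stranded L unfooted): (ˈsi:.ne:) (ˈbe.ne:) (ˈmi.ge) (ˈku.gli).
Foot heads: 1, 3, 5, 7.
Primary stress on the rightmost head = syllable 7.
Primary stress: syllable 7 → si:.ne:.be.ne:.mi.ge.ˈku.gli.

7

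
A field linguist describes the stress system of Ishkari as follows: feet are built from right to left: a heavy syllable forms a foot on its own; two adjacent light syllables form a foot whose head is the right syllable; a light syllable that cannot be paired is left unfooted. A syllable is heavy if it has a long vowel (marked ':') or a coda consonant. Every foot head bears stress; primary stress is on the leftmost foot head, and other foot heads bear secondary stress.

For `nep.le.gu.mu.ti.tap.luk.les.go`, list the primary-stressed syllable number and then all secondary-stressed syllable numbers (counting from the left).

Weights: 1 nep H, 2 le L, 3 gu L, 4 mu L, 5 ti L, 6 tap H, 7 luk H, 8 les H, 9 go L.
Parse right to left (heavy = foot alone; LL = one foot; stranded L unfooted): (ˈnep) (le.ˈgu) (mu.ˈti) (ˈtap) (ˈluk) (ˈles) go.
Foot heads: 1, 3, 5, 6, 7, 8.
Primary stress on the leftmost head = syllable 1.
Secondary stress on 3, 5, 6, 7, 8: ˈnep.le.ˌgu.mu.ˌti.ˌtap.ˌluk.ˌles.go.

primary 1, secondary 3, 5, 6, 7, 8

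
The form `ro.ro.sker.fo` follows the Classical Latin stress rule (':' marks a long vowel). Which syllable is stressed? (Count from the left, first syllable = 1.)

Classical Latin: stress the penult if heavy (long vowel or closed), else the antepenult.
Weights: 2 ro L, 3 sker H, 4 fo L.
The penult (syllable 3, sker) is heavy, so it takes stress.
Stress on syllable 3: ro.ro.ˈsker.fo.

3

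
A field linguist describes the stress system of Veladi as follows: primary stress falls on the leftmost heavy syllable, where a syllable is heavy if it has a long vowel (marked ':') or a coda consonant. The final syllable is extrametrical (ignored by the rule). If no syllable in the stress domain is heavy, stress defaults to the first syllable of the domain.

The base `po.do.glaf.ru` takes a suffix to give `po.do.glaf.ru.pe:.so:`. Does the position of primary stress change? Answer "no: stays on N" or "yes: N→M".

Base `po.do.glaf.ru` (4 syllables):
  The final syllable (4, ru) is extrametrical; the stress domain is syllables 1–3.
  Weights: 1 po L, 2 do L, 3 glaf H.
  Heavy syllables in the domain: 3. The leftmost is syllable 3 (glaf).
  → primary stress on syllable 3.
Suffixed `po.do.glaf.ru.pe:.so:` (6 syllables):
  The final syllable (6, so:) is extrametrical; the stress domain is syllables 1–5.
  Weights: 1 po L, 2 do L, 3 glaf H, 4 ru L, 5 pe: H.
  Heavy syllables in the domain: 3, 5. The leftmost is syllable 3 (glaf).
  → primary stress on syllable 3.

no: stays on 3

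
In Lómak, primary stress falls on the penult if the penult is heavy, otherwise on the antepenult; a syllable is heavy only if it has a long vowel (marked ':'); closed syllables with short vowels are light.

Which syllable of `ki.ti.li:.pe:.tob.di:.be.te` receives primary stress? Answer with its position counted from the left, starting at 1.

Weights: 6 di: H, 7 be L, 8 te L.
The penult (syllable 7, be) is light, so stress falls on the antepenult (syllable 6, di:).
Primary stress: syllable 6 → ki.ti.li:.pe:.tob.ˈdi:.be.te.

6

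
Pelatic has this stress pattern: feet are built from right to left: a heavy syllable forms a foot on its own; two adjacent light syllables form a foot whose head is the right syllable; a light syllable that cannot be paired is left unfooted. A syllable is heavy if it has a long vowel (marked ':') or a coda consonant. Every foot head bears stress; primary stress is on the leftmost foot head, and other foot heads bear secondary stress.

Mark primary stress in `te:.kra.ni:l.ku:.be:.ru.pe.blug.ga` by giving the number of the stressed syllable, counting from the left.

1

Weights: 1 te: H, 2 kra L, 3 ni:l H, 4 ku: H, 5 be: H, 6 ru L, 7 pe L, 8 blug H, 9 ga L.
Parse right to left (heavy = foot alone; LL = one foot; stranded L unfooted): (ˈte:) kra (ˈni:l) (ˈku:) (ˈbe:) (ru.ˈpe) (ˈblug) ga.
Foot heads: 1, 3, 4, 5, 7, 8.
Primary stress on the leftmost head = syllable 1.
Primary stress: syllable 1 → ˈte:.kra.ni:l.ku:.be:.ru.pe.blug.ga.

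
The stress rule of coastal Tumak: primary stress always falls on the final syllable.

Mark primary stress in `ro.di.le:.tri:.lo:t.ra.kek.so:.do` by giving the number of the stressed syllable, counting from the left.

9

The word has 9 syllables; the final syllable is syllable 9 (do).
Primary stress: syllable 9 → ro.di.le:.tri:.lo:t.ra.kek.so:.ˈdo.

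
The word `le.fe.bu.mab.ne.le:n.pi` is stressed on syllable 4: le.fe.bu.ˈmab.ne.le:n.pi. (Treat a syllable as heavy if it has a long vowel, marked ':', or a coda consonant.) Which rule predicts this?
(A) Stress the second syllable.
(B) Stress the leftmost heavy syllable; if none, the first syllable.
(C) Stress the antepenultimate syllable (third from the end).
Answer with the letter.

B

Rule A → syllable 2 (observed: 4).
Rule B → syllable 4 ✓.
Rule C → syllable 5 (observed: 4).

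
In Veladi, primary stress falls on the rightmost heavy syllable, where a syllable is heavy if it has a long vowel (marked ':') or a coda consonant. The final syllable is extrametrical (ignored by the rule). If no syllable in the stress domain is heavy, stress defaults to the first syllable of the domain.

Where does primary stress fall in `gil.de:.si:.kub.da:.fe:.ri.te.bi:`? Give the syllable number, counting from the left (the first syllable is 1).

6

The final syllable (9, bi:) is extrametrical; the stress domain is syllables 1–8.
Weights: 1 gil H, 2 de: H, 3 si: H, 4 kub H, 5 da: H, 6 fe: H, 7 ri L, 8 te L.
Heavy syllables in the domain: 1, 2, 3, 4, 5, 6. The rightmost is syllable 6 (fe:).
Primary stress: syllable 6 → gil.de:.si:.kub.da:.ˈfe:.ri.te.bi:.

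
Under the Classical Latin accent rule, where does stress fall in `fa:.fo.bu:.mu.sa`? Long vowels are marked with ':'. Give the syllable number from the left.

Classical Latin: stress the penult if heavy (long vowel or closed), else the antepenult.
Weights: 3 bu: H, 4 mu L, 5 sa L.
The penult (syllable 4, mu) is light, so stress falls on the antepenult (syllable 3, bu:).
Stress on syllable 3: fa:.fo.ˈbu:.mu.sa.

3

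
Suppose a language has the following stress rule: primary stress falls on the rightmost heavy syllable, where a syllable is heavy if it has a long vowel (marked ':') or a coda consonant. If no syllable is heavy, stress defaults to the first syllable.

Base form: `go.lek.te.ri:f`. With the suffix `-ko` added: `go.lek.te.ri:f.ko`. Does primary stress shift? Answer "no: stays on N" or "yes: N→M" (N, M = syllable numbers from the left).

no: stays on 4

Base `go.lek.te.ri:f` (4 syllables):
  Weights: 1 go L, 2 lek H, 3 te L, 4 ri:f H.
  Heavy syllables in the domain: 2, 4. The rightmost is syllable 4 (ri:f).
  → primary stress on syllable 4.
Suffixed `go.lek.te.ri:f.ko` (5 syllables):
  Weights: 1 go L, 2 lek H, 3 te L, 4 ri:f H, 5 ko L.
  Heavy syllables in the domain: 2, 4. The rightmost is syllable 4 (ri:f).
  → primary stress on syllable 4.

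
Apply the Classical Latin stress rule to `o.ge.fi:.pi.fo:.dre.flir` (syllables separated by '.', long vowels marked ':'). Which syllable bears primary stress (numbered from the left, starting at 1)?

Classical Latin: stress the penult if heavy (long vowel or closed), else the antepenult.
Weights: 5 fo: H, 6 dre L, 7 flir H.
The penult (syllable 6, dre) is light, so stress falls on the antepenult (syllable 5, fo:).
Stress on syllable 5: o.ge.fi:.pi.ˈfo:.dre.flir.

5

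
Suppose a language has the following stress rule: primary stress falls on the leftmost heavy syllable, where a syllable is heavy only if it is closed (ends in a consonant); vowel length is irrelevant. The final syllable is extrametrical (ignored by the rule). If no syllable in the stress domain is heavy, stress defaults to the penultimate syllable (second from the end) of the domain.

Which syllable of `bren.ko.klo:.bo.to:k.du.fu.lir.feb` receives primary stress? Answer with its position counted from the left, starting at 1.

1

The final syllable (9, feb) is extrametrical; the stress domain is syllables 1–8.
Weights: 1 bren H, 2 ko L, 3 klo: L, 4 bo L, 5 to:k H, 6 du L, 7 fu L, 8 lir H.
Heavy syllables in the domain: 1, 5, 8. The leftmost is syllable 1 (bren).
Primary stress: syllable 1 → ˈbren.ko.klo:.bo.to:k.du.fu.lir.feb.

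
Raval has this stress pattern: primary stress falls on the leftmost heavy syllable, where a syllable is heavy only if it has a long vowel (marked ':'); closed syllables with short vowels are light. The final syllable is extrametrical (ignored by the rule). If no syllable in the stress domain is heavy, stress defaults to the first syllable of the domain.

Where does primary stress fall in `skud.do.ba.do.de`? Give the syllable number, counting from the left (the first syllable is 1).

The final syllable (5, de) is extrametrical; the stress domain is syllables 1–4.
Weights: 1 skud L, 2 do L, 3 ba L, 4 do L.
No heavy syllable in the domain; default to the first syllable of the domain = syllable 1.
Primary stress: syllable 1 → ˈskud.do.ba.do.de.

1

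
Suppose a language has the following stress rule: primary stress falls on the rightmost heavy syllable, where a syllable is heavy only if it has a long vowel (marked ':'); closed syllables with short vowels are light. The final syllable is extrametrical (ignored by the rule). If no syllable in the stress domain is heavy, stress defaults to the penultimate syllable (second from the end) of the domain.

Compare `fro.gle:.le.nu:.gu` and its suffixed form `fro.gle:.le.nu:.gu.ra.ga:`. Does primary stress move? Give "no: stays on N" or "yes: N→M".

Base `fro.gle:.le.nu:.gu` (5 syllables):
  The final syllable (5, gu) is extrametrical; the stress domain is syllables 1–4.
  Weights: 1 fro L, 2 gle: H, 3 le L, 4 nu: H.
  Heavy syllables in the domain: 2, 4. The rightmost is syllable 4 (nu:).
  → primary stress on syllable 4.
Suffixed `fro.gle:.le.nu:.gu.ra.ga:` (7 syllables):
  The final syllable (7, ga:) is extrametrical; the stress domain is syllables 1–6.
  Weights: 1 fro L, 2 gle: H, 3 le L, 4 nu: H, 5 gu L, 6 ra L.
  Heavy syllables in the domain: 2, 4. The rightmost is syllable 4 (nu:).
  → primary stress on syllable 4.

no: stays on 4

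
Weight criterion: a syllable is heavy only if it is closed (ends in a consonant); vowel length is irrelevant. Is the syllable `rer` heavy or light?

`rer`: short vowel, closed (coda /r/). Closed (coda /r/) → heavy.

heavy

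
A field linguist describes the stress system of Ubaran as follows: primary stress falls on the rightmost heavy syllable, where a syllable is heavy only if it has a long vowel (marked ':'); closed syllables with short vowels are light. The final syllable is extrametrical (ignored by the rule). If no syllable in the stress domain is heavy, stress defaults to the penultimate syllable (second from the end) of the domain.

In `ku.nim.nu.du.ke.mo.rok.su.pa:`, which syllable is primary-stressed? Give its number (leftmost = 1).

The final syllable (9, pa:) is extrametrical; the stress domain is syllables 1–8.
Weights: 1 ku L, 2 nim L, 3 nu L, 4 du L, 5 ke L, 6 mo L, 7 rok L, 8 su L.
No heavy syllable in the domain; default to the penultimate syllable (second from the end) of the domain = syllable 7.
Primary stress: syllable 7 → ku.nim.nu.du.ke.mo.ˈrok.su.pa:.

7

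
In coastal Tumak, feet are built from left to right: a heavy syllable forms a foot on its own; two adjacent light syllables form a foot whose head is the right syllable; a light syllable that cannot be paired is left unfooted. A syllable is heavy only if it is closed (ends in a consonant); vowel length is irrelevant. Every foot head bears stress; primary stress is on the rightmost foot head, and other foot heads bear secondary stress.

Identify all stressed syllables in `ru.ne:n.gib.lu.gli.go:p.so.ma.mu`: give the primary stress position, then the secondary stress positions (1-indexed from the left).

Weights: 1 ru L, 2 ne:n H, 3 gib H, 4 lu L, 5 gli L, 6 go:p H, 7 so L, 8 ma L, 9 mu L.
Parse left to right (heavy = foot alone; LL = one foot; stranded L unfooted): ru (ˈne:n) (ˈgib) (lu.ˈgli) (ˈgo:p) (so.ˈma) mu.
Foot heads: 2, 3, 5, 6, 8.
Primary stress on the rightmost head = syllable 8.
Secondary stress on 2, 3, 5, 6: ru.ˌne:n.ˌgib.lu.ˌgli.ˌgo:p.so.ˈma.mu.

primary 8, secondary 2, 3, 5, 6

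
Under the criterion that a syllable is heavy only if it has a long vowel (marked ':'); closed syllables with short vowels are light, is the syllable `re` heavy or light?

light

`re`: short vowel, open (no coda). Short vowel → light.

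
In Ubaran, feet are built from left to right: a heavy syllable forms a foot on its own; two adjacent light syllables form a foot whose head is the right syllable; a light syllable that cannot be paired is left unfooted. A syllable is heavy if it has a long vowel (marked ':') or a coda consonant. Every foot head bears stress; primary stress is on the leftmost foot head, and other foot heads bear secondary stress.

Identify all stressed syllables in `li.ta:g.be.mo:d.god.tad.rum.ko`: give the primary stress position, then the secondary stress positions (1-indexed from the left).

primary 2, secondary 4, 5, 6, 7

Weights: 1 li L, 2 ta:g H, 3 be L, 4 mo:d H, 5 god H, 6 tad H, 7 rum H, 8 ko L.
Parse left to right (heavy = foot alone; LL = one foot; stranded L unfooted): li (ˈta:g) be (ˈmo:d) (ˈgod) (ˈtad) (ˈrum) ko.
Foot heads: 2, 4, 5, 6, 7.
Primary stress on the leftmost head = syllable 2.
Secondary stress on 4, 5, 6, 7: li.ˈta:g.be.ˌmo:d.ˌgod.ˌtad.ˌrum.ko.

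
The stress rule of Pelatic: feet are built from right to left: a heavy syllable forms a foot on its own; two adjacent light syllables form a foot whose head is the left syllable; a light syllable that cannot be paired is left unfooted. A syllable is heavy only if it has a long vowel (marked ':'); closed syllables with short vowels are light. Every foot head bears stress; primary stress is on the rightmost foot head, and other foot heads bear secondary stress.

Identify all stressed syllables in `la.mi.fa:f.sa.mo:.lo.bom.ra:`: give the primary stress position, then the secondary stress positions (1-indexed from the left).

primary 8, secondary 1, 3, 5, 6

Weights: 1 la L, 2 mi L, 3 fa:f H, 4 sa L, 5 mo: H, 6 lo L, 7 bom L, 8 ra: H.
Parse right to left (heavy = foot alone; LL = one foot; stranded L unfooted): (ˈla.mi) (ˈfa:f) sa (ˈmo:) (ˈlo.bom) (ˈra:).
Foot heads: 1, 3, 5, 6, 8.
Primary stress on the rightmost head = syllable 8.
Secondary stress on 1, 3, 5, 6: ˌla.mi.ˌfa:f.sa.ˌmo:.ˌlo.bom.ˈra:.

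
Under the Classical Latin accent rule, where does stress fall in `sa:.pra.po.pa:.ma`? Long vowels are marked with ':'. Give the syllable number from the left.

4

Classical Latin: stress the penult if heavy (long vowel or closed), else the antepenult.
Weights: 3 po L, 4 pa: H, 5 ma L.
The penult (syllable 4, pa:) is heavy, so it takes stress.
Stress on syllable 4: sa:.pra.po.ˈpa:.ma.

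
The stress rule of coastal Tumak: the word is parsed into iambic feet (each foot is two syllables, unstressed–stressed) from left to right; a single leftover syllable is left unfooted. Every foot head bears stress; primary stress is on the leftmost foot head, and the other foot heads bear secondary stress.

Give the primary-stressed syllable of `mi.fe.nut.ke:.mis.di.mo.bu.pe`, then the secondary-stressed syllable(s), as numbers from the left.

primary 2, secondary 4, 6, 8

Parse left to right into iambic (σˈσ) feet: (mi.ˈfe) (nut.ˈke:) (mis.ˈdi) (mo.ˈbu) pe. Syllable 9 is left unfooted.
Foot heads (stressed positions): 2, 4, 6, 8.
End Rule Leftmost: primary stress on the leftmost head = syllable 2.
Secondary stress on 4, 6, 8: mi.ˈfe.nut.ˌke:.mis.ˌdi.mo.ˌbu.pe.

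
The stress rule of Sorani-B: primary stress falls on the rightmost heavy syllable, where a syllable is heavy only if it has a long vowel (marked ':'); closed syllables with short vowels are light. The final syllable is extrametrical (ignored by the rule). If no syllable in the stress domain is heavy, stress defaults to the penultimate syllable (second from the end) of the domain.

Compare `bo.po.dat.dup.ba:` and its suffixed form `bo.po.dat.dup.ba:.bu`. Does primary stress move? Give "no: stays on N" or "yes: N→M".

yes: 3→5

Base `bo.po.dat.dup.ba:` (5 syllables):
  The final syllable (5, ba:) is extrametrical; the stress domain is syllables 1–4.
  Weights: 1 bo L, 2 po L, 3 dat L, 4 dup L.
  No heavy syllable in the domain; default to the penultimate syllable (second from the end) of the domain = syllable 3.
  → primary stress on syllable 3.
Suffixed `bo.po.dat.dup.ba:.bu` (6 syllables):
  The final syllable (6, bu) is extrametrical; the stress domain is syllables 1–5.
  Weights: 1 bo L, 2 po L, 3 dat L, 4 dup L, 5 ba: H.
  Heavy syllables in the domain: 5. The rightmost is syllable 5 (ba:).
  → primary stress on syllable 5.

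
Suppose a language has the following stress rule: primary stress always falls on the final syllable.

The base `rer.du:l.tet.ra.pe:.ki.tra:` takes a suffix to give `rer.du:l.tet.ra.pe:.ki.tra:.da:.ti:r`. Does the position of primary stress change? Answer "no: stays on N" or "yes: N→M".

Base `rer.du:l.tet.ra.pe:.ki.tra:` (7 syllables):
  The word has 7 syllables; the final syllable is syllable 7 (tra:).
  → primary stress on syllable 7.
Suffixed `rer.du:l.tet.ra.pe:.ki.tra:.da:.ti:r` (9 syllables):
  The word has 9 syllables; the final syllable is syllable 9 (ti:r).
  → primary stress on syllable 9.

yes: 7→9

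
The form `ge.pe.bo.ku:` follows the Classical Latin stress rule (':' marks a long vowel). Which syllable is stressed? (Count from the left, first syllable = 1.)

2

Classical Latin: stress the penult if heavy (long vowel or closed), else the antepenult.
Weights: 2 pe L, 3 bo L, 4 ku: H.
The penult (syllable 3, bo) is light, so stress falls on the antepenult (syllable 2, pe).
Stress on syllable 2: ge.ˈpe.bo.ku:.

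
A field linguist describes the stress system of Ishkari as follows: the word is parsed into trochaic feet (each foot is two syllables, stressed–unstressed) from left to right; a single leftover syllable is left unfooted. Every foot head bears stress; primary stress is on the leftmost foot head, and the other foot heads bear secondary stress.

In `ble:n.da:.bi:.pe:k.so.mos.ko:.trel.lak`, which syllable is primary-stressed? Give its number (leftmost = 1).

Parse left to right into trochaic (ˈσσ) feet: (ˈble:n.da:) (ˈbi:.pe:k) (ˈso.mos) (ˈko:.trel) lak. Syllable 9 is left unfooted.
Foot heads (stressed positions): 1, 3, 5, 7.
End Rule Leftmost: primary stress on the leftmost head = syllable 1.
Primary stress: syllable 1 → ˈble:n.da:.bi:.pe:k.so.mos.ko:.trel.lak.

1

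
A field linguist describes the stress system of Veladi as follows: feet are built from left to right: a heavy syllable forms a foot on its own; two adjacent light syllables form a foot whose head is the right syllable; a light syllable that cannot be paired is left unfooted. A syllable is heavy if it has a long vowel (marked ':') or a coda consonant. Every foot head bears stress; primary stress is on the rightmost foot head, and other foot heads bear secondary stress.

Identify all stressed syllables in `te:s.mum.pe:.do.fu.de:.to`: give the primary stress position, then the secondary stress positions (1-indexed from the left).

primary 6, secondary 1, 2, 3, 5

Weights: 1 te:s H, 2 mum H, 3 pe: H, 4 do L, 5 fu L, 6 de: H, 7 to L.
Parse left to right (heavy = foot alone; LL = one foot; stranded L unfooted): (ˈte:s) (ˈmum) (ˈpe:) (do.ˈfu) (ˈde:) to.
Foot heads: 1, 2, 3, 5, 6.
Primary stress on the rightmost head = syllable 6.
Secondary stress on 1, 2, 3, 5: ˌte:s.ˌmum.ˌpe:.do.ˌfu.ˈde:.to.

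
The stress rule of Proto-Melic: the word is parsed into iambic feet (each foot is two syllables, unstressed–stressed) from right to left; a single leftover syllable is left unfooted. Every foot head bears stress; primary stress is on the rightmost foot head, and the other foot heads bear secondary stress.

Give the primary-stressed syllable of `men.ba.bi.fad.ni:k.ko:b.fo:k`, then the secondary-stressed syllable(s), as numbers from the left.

primary 7, secondary 3, 5

Parse right to left into iambic (σˈσ) feet: men (ba.ˈbi) (fad.ˈni:k) (ko:b.ˈfo:k). Syllable 1 is left unfooted.
Foot heads (stressed positions): 3, 5, 7.
End Rule Rightmost: primary stress on the rightmost head = syllable 7.
Secondary stress on 3, 5: men.ba.ˌbi.fad.ˌni:k.ko:b.ˈfo:k.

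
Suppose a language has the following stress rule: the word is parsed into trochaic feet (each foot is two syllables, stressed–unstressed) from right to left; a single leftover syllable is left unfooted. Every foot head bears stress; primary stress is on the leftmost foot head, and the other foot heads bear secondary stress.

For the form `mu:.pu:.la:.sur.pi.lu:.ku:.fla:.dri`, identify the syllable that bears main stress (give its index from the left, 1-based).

2

Parse right to left into trochaic (ˈσσ) feet: mu: (ˈpu:.la:) (ˈsur.pi) (ˈlu:.ku:) (ˈfla:.dri). Syllable 1 is left unfooted.
Foot heads (stressed positions): 2, 4, 6, 8.
End Rule Leftmost: primary stress on the leftmost head = syllable 2.
Primary stress: syllable 2 → mu:.ˈpu:.la:.sur.pi.lu:.ku:.fla:.dri.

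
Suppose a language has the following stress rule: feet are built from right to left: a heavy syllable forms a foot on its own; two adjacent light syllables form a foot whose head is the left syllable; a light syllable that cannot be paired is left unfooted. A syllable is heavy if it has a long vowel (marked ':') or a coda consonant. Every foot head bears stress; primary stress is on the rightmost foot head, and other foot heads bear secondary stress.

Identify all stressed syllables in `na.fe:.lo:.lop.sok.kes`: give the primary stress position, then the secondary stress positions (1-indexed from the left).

Weights: 1 na L, 2 fe: H, 3 lo: H, 4 lop H, 5 sok H, 6 kes H.
Parse right to left (heavy = foot alone; LL = one foot; stranded L unfooted): na (ˈfe:) (ˈlo:) (ˈlop) (ˈsok) (ˈkes).
Foot heads: 2, 3, 4, 5, 6.
Primary stress on the rightmost head = syllable 6.
Secondary stress on 2, 3, 4, 5: na.ˌfe:.ˌlo:.ˌlop.ˌsok.ˈkes.

primary 6, secondary 2, 3, 4, 5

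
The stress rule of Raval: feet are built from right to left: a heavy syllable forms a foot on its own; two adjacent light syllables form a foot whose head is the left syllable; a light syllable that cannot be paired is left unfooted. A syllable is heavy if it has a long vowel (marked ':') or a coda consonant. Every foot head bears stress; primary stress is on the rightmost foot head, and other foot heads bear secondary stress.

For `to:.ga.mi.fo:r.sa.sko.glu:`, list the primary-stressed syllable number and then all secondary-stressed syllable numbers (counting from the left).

primary 7, secondary 1, 2, 4, 5

Weights: 1 to: H, 2 ga L, 3 mi L, 4 fo:r H, 5 sa L, 6 sko L, 7 glu: H.
Parse right to left (heavy = foot alone; LL = one foot; stranded L unfooted): (ˈto:) (ˈga.mi) (ˈfo:r) (ˈsa.sko) (ˈglu:).
Foot heads: 1, 2, 4, 5, 7.
Primary stress on the rightmost head = syllable 7.
Secondary stress on 1, 2, 4, 5: ˌto:.ˌga.mi.ˌfo:r.ˌsa.sko.ˈglu:.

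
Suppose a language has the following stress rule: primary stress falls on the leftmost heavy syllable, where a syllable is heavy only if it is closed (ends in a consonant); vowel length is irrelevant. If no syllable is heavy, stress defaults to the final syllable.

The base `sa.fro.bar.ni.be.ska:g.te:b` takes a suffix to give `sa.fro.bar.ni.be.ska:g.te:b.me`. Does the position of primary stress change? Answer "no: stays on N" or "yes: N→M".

Base `sa.fro.bar.ni.be.ska:g.te:b` (7 syllables):
  Weights: 1 sa L, 2 fro L, 3 bar H, 4 ni L, 5 be L, 6 ska:g H, 7 te:b H.
  Heavy syllables in the domain: 3, 6, 7. The leftmost is syllable 3 (bar).
  → primary stress on syllable 3.
Suffixed `sa.fro.bar.ni.be.ska:g.te:b.me` (8 syllables):
  Weights: 1 sa L, 2 fro L, 3 bar H, 4 ni L, 5 be L, 6 ska:g H, 7 te:b H, 8 me L.
  Heavy syllables in the domain: 3, 6, 7. The leftmost is syllable 3 (bar).
  → primary stress on syllable 3.

no: stays on 3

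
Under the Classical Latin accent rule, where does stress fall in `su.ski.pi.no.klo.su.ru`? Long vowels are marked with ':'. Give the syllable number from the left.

Classical Latin: stress the penult if heavy (long vowel or closed), else the antepenult.
Weights: 5 klo L, 6 su L, 7 ru L.
The penult (syllable 6, su) is light, so stress falls on the antepenult (syllable 5, klo).
Stress on syllable 5: su.ski.pi.no.ˈklo.su.ru.

5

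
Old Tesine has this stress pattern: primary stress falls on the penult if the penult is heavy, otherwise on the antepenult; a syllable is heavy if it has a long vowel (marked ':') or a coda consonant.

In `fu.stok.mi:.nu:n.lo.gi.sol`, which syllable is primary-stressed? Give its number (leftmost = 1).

Weights: 5 lo L, 6 gi L, 7 sol H.
The penult (syllable 6, gi) is light, so stress falls on the antepenult (syllable 5, lo).
Primary stress: syllable 5 → fu.stok.mi:.nu:n.ˈlo.gi.sol.

5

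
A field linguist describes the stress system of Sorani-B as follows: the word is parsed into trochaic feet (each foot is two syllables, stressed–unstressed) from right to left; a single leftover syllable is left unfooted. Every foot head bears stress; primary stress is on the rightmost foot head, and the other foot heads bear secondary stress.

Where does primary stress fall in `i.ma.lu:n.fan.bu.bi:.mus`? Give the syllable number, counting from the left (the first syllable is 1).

6

Parse right to left into trochaic (ˈσσ) feet: i (ˈma.lu:n) (ˈfan.bu) (ˈbi:.mus). Syllable 1 is left unfooted.
Foot heads (stressed positions): 2, 4, 6.
End Rule Rightmost: primary stress on the rightmost head = syllable 6.
Primary stress: syllable 6 → i.ma.lu:n.fan.bu.ˈbi:.mus.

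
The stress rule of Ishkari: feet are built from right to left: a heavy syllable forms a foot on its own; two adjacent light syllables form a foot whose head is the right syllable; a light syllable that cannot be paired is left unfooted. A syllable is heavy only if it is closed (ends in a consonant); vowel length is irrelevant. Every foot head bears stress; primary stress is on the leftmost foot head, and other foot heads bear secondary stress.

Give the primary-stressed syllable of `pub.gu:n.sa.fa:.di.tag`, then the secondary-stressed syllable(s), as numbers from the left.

primary 1, secondary 2, 5, 6

Weights: 1 pub H, 2 gu:n H, 3 sa L, 4 fa: L, 5 di L, 6 tag H.
Parse right to left (heavy = foot alone; LL = one foot; stranded L unfooted): (ˈpub) (ˈgu:n) sa (fa:.ˈdi) (ˈtag).
Foot heads: 1, 2, 5, 6.
Primary stress on the leftmost head = syllable 1.
Secondary stress on 2, 5, 6: ˈpub.ˌgu:n.sa.fa:.ˌdi.ˌtag.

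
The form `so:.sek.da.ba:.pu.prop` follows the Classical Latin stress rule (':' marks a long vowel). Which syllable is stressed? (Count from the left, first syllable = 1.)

4

Classical Latin: stress the penult if heavy (long vowel or closed), else the antepenult.
Weights: 4 ba: H, 5 pu L, 6 prop H.
The penult (syllable 5, pu) is light, so stress falls on the antepenult (syllable 4, ba:).
Stress on syllable 4: so:.sek.da.ˈba:.pu.prop.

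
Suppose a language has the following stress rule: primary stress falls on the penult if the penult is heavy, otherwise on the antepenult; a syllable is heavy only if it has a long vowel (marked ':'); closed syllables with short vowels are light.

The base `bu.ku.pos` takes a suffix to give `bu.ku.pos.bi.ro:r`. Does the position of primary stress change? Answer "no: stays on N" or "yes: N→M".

yes: 1→3

Base `bu.ku.pos` (3 syllables):
  Weights: 1 bu L, 2 ku L, 3 pos L.
  The penult (syllable 2, ku) is light, so stress falls on the antepenult (syllable 1, bu).
  → primary stress on syllable 1.
Suffixed `bu.ku.pos.bi.ro:r` (5 syllables):
  Weights: 3 pos L, 4 bi L, 5 ro:r H.
  The penult (syllable 4, bi) is light, so stress falls on the antepenult (syllable 3, pos).
  → primary stress on syllable 3.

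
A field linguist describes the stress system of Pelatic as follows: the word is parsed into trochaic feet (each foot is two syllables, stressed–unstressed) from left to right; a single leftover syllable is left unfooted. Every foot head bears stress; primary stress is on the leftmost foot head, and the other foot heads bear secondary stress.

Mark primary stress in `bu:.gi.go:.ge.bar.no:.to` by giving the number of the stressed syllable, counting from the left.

1

Parse left to right into trochaic (ˈσσ) feet: (ˈbu:.gi) (ˈgo:.ge) (ˈbar.no:) to. Syllable 7 is left unfooted.
Foot heads (stressed positions): 1, 3, 5.
End Rule Leftmost: primary stress on the leftmost head = syllable 1.
Primary stress: syllable 1 → ˈbu:.gi.go:.ge.bar.no:.to.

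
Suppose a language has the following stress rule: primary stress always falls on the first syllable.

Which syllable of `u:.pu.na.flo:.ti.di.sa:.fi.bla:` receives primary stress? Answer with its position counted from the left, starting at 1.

The word has 9 syllables; the first syllable is syllable 1 (u:).
Primary stress: syllable 1 → ˈu:.pu.na.flo:.ti.di.sa:.fi.bla:.

1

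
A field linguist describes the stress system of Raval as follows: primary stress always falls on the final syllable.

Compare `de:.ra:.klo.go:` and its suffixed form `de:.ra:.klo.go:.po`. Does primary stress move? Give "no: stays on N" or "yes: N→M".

yes: 4→5

Base `de:.ra:.klo.go:` (4 syllables):
  The word has 4 syllables; the final syllable is syllable 4 (go:).
  → primary stress on syllable 4.
Suffixed `de:.ra:.klo.go:.po` (5 syllables):
  The word has 5 syllables; the final syllable is syllable 5 (po).
  → primary stress on syllable 5.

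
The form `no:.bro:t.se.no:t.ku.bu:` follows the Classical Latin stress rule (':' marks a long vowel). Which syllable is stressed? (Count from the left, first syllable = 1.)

4

Classical Latin: stress the penult if heavy (long vowel or closed), else the antepenult.
Weights: 4 no:t H, 5 ku L, 6 bu: H.
The penult (syllable 5, ku) is light, so stress falls on the antepenult (syllable 4, no:t).
Stress on syllable 4: no:.bro:t.se.ˈno:t.ku.bu:.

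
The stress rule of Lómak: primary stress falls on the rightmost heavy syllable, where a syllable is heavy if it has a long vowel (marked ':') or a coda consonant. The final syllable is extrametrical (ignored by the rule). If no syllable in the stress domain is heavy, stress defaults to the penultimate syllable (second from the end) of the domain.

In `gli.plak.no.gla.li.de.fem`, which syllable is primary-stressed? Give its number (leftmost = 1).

2

The final syllable (7, fem) is extrametrical; the stress domain is syllables 1–6.
Weights: 1 gli L, 2 plak H, 3 no L, 4 gla L, 5 li L, 6 de L.
Heavy syllables in the domain: 2. The rightmost is syllable 2 (plak).
Primary stress: syllable 2 → gli.ˈplak.no.gla.li.de.fem.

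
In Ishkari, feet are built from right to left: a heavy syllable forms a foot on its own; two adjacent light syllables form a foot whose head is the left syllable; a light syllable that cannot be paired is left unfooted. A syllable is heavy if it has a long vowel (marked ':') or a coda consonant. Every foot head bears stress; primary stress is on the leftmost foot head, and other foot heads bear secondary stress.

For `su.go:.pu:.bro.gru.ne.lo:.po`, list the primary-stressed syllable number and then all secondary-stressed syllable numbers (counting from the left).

Weights: 1 su L, 2 go: H, 3 pu: H, 4 bro L, 5 gru L, 6 ne L, 7 lo: H, 8 po L.
Parse right to left (heavy = foot alone; LL = one foot; stranded L unfooted): su (ˈgo:) (ˈpu:) bro (ˈgru.ne) (ˈlo:) po.
Foot heads: 2, 3, 5, 7.
Primary stress on the leftmost head = syllable 2.
Secondary stress on 3, 5, 7: su.ˈgo:.ˌpu:.bro.ˌgru.ne.ˌlo:.po.

primary 2, secondary 3, 5, 7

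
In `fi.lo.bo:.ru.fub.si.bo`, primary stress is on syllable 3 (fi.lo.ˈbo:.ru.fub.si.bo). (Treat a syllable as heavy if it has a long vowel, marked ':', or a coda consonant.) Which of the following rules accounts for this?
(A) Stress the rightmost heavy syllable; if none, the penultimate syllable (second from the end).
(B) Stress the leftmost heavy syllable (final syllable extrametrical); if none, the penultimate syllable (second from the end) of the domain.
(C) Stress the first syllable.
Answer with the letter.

B

Rule A → syllable 5 (observed: 3).
Rule B → syllable 3 ✓.
Rule C → syllable 1 (observed: 3).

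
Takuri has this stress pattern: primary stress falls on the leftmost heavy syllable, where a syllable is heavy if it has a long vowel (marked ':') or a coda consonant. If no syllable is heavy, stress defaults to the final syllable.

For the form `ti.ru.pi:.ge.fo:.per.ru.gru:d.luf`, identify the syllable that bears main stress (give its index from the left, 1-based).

Weights: 1 ti L, 2 ru L, 3 pi: H, 4 ge L, 5 fo: H, 6 per H, 7 ru L, 8 gru:d H, 9 luf H.
Heavy syllables in the domain: 3, 5, 6, 8, 9. The leftmost is syllable 3 (pi:).
Primary stress: syllable 3 → ti.ru.ˈpi:.ge.fo:.per.ru.gru:d.luf.

3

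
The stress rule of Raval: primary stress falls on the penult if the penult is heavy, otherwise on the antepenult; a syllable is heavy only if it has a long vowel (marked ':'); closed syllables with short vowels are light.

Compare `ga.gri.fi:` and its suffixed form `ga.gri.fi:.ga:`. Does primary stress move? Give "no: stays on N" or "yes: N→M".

yes: 1→3

Base `ga.gri.fi:` (3 syllables):
  Weights: 1 ga L, 2 gri L, 3 fi: H.
  The penult (syllable 2, gri) is light, so stress falls on the antepenult (syllable 1, ga).
  → primary stress on syllable 1.
Suffixed `ga.gri.fi:.ga:` (4 syllables):
  Weights: 2 gri L, 3 fi: H, 4 ga: H.
  The penult (syllable 3, fi:) is heavy, so it takes stress.
  → primary stress on syllable 3.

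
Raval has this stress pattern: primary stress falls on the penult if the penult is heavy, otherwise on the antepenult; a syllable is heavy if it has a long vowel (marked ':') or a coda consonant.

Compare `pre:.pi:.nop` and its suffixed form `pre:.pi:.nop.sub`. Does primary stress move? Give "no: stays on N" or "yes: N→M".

yes: 2→3

Base `pre:.pi:.nop` (3 syllables):
  Weights: 1 pre: H, 2 pi: H, 3 nop H.
  The penult (syllable 2, pi:) is heavy, so it takes stress.
  → primary stress on syllable 2.
Suffixed `pre:.pi:.nop.sub` (4 syllables):
  Weights: 2 pi: H, 3 nop H, 4 sub H.
  The penult (syllable 3, nop) is heavy, so it takes stress.
  → primary stress on syllable 3.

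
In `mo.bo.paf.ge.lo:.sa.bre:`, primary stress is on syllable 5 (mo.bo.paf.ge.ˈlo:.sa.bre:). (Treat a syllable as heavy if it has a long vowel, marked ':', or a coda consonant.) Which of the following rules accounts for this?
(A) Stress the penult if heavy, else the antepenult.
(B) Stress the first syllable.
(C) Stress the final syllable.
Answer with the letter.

Rule A → syllable 5 ✓.
Rule B → syllable 1 (observed: 5).
Rule C → syllable 7 (observed: 5).

A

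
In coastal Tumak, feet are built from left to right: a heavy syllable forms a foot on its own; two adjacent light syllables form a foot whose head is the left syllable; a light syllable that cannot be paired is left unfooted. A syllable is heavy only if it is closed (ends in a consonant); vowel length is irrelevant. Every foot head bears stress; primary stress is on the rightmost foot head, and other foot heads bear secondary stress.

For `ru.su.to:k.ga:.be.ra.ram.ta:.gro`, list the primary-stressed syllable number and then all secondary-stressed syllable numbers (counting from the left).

primary 8, secondary 1, 3, 4, 7

Weights: 1 ru L, 2 su L, 3 to:k H, 4 ga: L, 5 be L, 6 ra L, 7 ram H, 8 ta: L, 9 gro L.
Parse left to right (heavy = foot alone; LL = one foot; stranded L unfooted): (ˈru.su) (ˈto:k) (ˈga:.be) ra (ˈram) (ˈta:.gro).
Foot heads: 1, 3, 4, 7, 8.
Primary stress on the rightmost head = syllable 8.
Secondary stress on 1, 3, 4, 7: ˌru.su.ˌto:k.ˌga:.be.ra.ˌram.ˈta:.gro.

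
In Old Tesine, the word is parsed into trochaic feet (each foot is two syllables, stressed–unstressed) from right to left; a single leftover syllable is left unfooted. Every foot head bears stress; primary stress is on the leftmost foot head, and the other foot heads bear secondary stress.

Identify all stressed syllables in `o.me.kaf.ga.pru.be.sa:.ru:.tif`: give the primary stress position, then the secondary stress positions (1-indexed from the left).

Parse right to left into trochaic (ˈσσ) feet: o (ˈme.kaf) (ˈga.pru) (ˈbe.sa:) (ˈru:.tif). Syllable 1 is left unfooted.
Foot heads (stressed positions): 2, 4, 6, 8.
End Rule Leftmost: primary stress on the leftmost head = syllable 2.
Secondary stress on 4, 6, 8: o.ˈme.kaf.ˌga.pru.ˌbe.sa:.ˌru:.tif.

primary 2, secondary 4, 6, 8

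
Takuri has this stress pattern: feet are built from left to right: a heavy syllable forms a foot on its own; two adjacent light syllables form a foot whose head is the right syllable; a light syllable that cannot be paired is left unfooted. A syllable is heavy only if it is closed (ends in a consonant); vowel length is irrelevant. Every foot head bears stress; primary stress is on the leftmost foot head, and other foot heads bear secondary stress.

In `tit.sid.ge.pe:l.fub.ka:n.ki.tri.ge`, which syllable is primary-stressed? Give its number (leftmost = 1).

Weights: 1 tit H, 2 sid H, 3 ge L, 4 pe:l H, 5 fub H, 6 ka:n H, 7 ki L, 8 tri L, 9 ge L.
Parse left to right (heavy = foot alone; LL = one foot; stranded L unfooted): (ˈtit) (ˈsid) ge (ˈpe:l) (ˈfub) (ˈka:n) (ki.ˈtri) ge.
Foot heads: 1, 2, 4, 5, 6, 8.
Primary stress on the leftmost head = syllable 1.
Primary stress: syllable 1 → ˈtit.sid.ge.pe:l.fub.ka:n.ki.tri.ge.

1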